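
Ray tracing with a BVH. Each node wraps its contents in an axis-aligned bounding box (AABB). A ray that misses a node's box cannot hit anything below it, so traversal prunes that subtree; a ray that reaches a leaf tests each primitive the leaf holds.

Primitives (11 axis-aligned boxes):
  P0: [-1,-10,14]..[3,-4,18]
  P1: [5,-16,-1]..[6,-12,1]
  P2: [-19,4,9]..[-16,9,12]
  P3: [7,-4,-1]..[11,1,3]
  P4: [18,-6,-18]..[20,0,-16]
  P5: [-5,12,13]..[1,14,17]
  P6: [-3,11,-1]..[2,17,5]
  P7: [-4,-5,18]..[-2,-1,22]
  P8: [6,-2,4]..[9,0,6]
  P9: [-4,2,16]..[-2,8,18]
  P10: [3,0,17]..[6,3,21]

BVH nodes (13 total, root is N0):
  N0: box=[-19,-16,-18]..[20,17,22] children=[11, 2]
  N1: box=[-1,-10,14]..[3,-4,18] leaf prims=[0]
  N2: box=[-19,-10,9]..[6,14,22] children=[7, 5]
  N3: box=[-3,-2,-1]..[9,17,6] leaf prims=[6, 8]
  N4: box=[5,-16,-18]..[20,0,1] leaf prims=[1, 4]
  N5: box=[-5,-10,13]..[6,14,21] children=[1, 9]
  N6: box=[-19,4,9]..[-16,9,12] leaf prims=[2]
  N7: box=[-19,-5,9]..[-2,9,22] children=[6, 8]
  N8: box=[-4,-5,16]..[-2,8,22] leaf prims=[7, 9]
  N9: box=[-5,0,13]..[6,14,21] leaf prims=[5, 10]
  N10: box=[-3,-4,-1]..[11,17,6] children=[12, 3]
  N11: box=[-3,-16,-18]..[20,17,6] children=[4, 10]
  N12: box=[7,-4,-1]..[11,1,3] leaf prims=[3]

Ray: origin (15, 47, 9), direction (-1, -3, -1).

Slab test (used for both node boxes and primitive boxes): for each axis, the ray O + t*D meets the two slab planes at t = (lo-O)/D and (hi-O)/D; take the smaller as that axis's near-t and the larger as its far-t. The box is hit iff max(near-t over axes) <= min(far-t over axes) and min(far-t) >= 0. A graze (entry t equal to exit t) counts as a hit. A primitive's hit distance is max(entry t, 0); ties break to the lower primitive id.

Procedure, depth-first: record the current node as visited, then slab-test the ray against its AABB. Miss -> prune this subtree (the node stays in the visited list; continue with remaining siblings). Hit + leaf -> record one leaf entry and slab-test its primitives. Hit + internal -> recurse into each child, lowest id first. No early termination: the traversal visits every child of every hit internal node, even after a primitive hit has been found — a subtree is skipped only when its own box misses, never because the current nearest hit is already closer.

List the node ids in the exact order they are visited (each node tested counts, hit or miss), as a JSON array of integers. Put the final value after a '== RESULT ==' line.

Trace the traversal:
N0 x:[-5,34] y:[10,21] z:[-13,27] -> hit [10,21], descend [2, 11]
  N2 x:[9,34] y:[11,19] z:[-13,0] -> miss, prune
  N11 x:[-5,18] y:[10,21] z:[3,27] -> hit [10,18], descend [4, 10]
    N4 x:[-5,10] y:[47/3,21] z:[8,27] -> miss, prune
    N10 x:[4,18] y:[10,17] z:[3,10] -> hit [10,10], descend [3, 12]
      N3 x:[6,18] y:[10,49/3] z:[3,10] -> hit [10,10] leaf, test {P6(miss), P8(miss)}
      N12 x:[4,8] y:[46/3,17] z:[6,10] -> miss, prune

order=[0, 2, 11, 4, 10, 3, 12]  |boxes|=7  |leaves|=1  hit=miss

== RESULT ==
[0, 2, 11, 4, 10, 3, 12]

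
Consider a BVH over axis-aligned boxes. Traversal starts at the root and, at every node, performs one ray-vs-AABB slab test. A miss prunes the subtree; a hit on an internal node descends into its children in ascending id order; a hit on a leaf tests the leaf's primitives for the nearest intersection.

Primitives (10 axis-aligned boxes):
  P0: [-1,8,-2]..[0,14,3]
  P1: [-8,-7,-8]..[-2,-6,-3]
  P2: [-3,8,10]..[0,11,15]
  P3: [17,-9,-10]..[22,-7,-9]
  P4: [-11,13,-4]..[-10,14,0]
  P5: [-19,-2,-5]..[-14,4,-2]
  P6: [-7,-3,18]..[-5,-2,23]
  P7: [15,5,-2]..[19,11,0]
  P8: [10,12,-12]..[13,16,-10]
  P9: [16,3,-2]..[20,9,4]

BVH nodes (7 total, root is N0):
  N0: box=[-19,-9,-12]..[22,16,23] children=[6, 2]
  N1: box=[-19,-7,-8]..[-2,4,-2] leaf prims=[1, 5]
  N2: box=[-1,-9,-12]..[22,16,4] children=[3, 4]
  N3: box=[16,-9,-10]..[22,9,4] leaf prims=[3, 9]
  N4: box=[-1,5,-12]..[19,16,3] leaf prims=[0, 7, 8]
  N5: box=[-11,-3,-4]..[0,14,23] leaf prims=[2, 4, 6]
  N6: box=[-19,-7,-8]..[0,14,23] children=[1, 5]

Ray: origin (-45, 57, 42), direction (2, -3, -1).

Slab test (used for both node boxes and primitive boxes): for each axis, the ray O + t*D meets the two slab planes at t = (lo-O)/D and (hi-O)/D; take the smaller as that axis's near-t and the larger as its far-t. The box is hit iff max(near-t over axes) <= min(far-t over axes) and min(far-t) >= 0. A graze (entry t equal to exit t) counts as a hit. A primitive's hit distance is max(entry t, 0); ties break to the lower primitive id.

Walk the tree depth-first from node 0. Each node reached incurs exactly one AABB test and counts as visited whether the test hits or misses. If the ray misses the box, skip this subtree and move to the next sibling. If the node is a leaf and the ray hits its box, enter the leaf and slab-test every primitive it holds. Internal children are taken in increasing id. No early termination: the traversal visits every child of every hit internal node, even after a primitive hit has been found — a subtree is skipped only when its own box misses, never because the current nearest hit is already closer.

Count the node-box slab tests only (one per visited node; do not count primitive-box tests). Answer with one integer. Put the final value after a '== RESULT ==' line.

Walk:
N0 x:[13,67/2] y:[41/3,22] z:[19,54] -> hit [19,22], descend [2, 6]
  N2 x:[22,67/2] y:[41/3,22] z:[38,54] -> miss, prune
  N6 x:[13,45/2] y:[43/3,64/3] z:[19,50] -> hit [19,64/3], descend [1, 5]
    N1 x:[13,43/2] y:[53/3,64/3] z:[44,50] -> miss, prune
    N5 x:[17,45/2] y:[43/3,20] z:[19,46] -> hit [19,20] leaf, test {P2(miss), P4(miss), P6@t=59/3}

5 AABB tests over nodes [0, 2, 6, 1, 5]; 1 leaf entered; closest P6.

== RESULT ==
5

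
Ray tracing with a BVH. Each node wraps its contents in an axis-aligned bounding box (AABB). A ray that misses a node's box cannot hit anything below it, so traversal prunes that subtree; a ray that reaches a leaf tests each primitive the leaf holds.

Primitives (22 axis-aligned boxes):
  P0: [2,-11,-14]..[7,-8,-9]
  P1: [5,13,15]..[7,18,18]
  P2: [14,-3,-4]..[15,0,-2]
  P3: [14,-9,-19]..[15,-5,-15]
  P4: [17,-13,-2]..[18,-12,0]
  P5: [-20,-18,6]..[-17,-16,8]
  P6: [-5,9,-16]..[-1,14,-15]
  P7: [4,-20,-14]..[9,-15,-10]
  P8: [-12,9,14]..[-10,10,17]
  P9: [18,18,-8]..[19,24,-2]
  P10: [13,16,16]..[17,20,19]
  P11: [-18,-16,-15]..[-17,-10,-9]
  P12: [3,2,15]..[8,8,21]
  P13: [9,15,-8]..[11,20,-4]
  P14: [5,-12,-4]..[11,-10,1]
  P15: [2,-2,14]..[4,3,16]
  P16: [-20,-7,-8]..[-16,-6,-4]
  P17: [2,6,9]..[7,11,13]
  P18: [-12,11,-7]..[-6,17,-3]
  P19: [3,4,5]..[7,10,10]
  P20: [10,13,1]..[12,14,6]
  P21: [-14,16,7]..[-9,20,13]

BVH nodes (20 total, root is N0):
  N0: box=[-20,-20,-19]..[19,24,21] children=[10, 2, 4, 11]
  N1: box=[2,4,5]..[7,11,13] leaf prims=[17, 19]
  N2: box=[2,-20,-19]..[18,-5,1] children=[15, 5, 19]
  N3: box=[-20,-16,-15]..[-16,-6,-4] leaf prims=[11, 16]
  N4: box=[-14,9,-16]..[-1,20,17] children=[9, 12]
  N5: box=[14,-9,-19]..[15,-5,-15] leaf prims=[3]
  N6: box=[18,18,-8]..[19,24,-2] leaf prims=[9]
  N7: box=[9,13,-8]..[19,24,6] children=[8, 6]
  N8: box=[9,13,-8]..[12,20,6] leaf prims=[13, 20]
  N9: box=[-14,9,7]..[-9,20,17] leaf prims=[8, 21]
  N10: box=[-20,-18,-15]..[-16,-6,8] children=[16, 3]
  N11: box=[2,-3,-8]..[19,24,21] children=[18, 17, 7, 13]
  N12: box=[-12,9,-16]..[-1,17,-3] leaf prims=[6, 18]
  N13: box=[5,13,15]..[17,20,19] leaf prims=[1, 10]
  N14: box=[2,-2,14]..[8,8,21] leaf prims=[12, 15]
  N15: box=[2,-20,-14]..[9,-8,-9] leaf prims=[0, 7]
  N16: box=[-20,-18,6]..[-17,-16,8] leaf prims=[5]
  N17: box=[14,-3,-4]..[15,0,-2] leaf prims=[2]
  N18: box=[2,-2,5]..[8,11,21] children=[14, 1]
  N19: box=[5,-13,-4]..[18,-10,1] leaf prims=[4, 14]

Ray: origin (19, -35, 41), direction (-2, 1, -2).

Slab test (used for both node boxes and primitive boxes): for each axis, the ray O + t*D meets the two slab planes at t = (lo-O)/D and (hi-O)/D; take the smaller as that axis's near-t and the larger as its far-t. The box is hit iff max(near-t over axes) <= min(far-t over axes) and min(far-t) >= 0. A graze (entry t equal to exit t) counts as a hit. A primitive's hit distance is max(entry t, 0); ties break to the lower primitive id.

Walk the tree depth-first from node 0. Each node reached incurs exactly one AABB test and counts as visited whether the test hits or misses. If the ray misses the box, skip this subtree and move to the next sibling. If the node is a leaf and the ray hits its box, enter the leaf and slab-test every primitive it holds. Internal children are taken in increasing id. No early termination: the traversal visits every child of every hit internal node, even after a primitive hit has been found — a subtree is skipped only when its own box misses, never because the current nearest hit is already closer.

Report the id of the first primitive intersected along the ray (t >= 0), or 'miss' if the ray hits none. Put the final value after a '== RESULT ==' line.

Walk:
N0 x:[0,39/2] y:[15,59] z:[10,30] -> hit [15,39/2], descend [2, 4, 10, 11]
  N2 x:[1/2,17/2] y:[15,30] z:[20,30] -> miss, prune
  N4 x:[10,33/2] y:[44,55] z:[12,57/2] -> miss, prune
  N10 x:[35/2,39/2] y:[17,29] z:[33/2,28] -> hit [35/2,39/2], descend [3, 16]
    N3 x:[35/2,39/2] y:[19,29] z:[45/2,28] -> miss, prune
    N16 x:[18,39/2] y:[17,19] z:[33/2,35/2] -> miss, prune
  N11 x:[0,17/2] y:[32,59] z:[10,49/2] -> miss, prune

Visited [0, 2, 4, 10, 3, 16, 11]. Tests: 7 box, 0 leaf. Nearest: miss.

== RESULT ==
miss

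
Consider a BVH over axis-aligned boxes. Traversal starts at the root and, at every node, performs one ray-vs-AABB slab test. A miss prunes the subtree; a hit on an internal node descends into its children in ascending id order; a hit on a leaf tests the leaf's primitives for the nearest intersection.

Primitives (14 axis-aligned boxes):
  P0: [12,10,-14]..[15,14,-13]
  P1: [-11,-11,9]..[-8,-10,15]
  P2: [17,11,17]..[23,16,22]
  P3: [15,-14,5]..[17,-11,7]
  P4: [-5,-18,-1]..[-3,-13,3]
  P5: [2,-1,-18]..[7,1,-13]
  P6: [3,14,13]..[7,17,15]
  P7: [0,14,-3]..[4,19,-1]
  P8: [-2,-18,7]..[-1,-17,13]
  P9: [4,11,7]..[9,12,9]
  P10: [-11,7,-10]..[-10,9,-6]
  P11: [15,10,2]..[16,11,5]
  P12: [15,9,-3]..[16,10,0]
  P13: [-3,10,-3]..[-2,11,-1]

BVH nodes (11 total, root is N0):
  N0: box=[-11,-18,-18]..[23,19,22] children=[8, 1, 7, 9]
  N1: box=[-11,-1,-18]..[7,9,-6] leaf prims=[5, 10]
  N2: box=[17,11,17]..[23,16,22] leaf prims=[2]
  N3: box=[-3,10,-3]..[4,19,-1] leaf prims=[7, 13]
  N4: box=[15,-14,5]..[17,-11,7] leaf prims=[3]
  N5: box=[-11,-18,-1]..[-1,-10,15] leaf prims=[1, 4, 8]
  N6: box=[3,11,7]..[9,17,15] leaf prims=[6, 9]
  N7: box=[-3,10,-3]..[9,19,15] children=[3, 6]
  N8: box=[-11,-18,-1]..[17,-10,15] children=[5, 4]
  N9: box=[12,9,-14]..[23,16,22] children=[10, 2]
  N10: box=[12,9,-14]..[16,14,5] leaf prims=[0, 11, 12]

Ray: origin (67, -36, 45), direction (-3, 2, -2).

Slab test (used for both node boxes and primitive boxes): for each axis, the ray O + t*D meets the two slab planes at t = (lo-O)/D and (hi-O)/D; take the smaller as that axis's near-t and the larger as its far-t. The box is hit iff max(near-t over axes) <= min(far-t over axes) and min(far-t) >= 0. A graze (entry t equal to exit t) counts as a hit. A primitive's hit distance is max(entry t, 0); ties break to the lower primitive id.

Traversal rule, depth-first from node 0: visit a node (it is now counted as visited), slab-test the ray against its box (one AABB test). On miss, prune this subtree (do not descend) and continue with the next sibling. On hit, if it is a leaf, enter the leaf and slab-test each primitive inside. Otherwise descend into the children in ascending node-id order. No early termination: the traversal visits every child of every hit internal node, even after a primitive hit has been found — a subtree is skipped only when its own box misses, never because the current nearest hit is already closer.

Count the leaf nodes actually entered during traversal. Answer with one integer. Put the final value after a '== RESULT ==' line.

Trace the traversal:
N0 x:[44/3,26] y:[9,55/2] z:[23/2,63/2] -> hit [44/3,26], descend [1, 7, 8, 9]
  N1 x:[20,26] y:[35/2,45/2] z:[51/2,63/2] -> miss, prune
  N7 x:[58/3,70/3] y:[23,55/2] z:[15,24] -> hit [23,70/3], descend [3, 6]
    N3 x:[21,70/3] y:[23,55/2] z:[23,24] -> hit [23,70/3] leaf, test {P7(miss), P13@t=23}
    N6 x:[58/3,64/3] y:[47/2,53/2] z:[15,19] -> miss, prune
  N8 x:[50/3,26] y:[9,13] z:[15,23] -> miss, prune
  N9 x:[44/3,55/3] y:[45/2,26] z:[23/2,59/2] -> miss, prune

Visited [0, 1, 7, 3, 6, 8, 9]. Tests: 7 box, 1 leaf. Nearest: P13.

== RESULT ==
1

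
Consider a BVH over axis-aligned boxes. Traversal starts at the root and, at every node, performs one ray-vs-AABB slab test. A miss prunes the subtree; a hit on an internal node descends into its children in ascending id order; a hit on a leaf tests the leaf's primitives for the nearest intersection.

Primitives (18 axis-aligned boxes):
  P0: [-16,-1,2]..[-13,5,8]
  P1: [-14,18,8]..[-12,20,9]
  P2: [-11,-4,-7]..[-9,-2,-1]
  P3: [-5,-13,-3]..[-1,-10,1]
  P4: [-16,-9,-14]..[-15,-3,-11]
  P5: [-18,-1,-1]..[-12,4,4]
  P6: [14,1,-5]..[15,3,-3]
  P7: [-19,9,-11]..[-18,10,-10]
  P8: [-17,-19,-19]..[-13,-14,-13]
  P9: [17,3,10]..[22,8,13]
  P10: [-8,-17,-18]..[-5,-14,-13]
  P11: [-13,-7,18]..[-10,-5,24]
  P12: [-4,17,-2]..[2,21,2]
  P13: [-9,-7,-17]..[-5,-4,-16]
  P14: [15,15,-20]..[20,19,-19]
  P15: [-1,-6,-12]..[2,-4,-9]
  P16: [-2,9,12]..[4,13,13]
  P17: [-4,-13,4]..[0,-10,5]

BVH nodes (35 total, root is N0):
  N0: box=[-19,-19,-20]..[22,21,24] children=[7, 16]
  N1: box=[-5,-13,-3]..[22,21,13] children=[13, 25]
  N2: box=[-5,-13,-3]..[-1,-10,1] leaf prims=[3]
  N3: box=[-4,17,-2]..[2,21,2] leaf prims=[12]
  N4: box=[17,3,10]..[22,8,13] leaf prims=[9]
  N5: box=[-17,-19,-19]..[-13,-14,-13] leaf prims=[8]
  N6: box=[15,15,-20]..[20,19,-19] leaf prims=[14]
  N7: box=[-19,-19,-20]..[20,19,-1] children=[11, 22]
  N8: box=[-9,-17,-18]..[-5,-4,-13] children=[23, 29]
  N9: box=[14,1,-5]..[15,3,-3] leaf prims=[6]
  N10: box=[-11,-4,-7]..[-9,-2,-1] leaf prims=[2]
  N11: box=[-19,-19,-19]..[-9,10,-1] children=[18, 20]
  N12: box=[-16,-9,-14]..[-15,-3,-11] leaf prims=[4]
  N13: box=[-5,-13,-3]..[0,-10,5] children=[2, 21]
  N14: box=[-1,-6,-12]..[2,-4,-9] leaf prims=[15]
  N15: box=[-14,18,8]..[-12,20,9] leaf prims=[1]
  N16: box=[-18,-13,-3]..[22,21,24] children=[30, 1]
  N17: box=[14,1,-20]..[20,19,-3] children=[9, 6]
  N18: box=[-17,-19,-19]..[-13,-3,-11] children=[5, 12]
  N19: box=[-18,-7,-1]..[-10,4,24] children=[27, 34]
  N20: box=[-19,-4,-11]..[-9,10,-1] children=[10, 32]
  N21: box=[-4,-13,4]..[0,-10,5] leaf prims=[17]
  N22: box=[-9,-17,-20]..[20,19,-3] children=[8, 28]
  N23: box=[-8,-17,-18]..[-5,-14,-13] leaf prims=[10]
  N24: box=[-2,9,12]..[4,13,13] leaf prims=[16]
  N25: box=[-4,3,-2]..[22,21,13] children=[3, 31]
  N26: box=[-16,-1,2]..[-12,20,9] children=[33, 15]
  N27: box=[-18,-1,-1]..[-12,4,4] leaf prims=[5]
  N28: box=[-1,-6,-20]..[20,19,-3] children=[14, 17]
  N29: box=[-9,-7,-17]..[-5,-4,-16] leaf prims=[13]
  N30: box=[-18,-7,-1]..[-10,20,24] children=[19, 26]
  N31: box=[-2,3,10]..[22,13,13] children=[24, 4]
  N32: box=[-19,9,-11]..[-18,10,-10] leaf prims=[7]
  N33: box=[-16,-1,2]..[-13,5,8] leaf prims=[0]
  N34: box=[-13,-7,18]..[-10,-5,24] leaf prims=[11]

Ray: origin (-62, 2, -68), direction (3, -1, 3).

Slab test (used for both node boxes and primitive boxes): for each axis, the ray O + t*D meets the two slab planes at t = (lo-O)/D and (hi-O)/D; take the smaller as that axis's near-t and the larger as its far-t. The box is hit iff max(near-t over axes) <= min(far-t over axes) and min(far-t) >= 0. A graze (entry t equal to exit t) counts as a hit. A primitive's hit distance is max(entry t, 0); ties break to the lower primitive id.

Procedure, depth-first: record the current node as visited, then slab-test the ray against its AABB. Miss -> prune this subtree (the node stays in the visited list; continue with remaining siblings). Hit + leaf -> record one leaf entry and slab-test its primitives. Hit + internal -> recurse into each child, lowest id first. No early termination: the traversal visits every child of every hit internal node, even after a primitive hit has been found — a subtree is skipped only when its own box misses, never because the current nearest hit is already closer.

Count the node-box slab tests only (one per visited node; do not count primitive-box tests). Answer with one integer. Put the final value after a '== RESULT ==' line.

Walk:
N0 x:[43/3,28] y:[-19,21] z:[16,92/3] -> hit [16,21], descend [7, 16]
  N7 x:[43/3,82/3] y:[-17,21] z:[16,67/3] -> hit [16,21], descend [11, 22]
    N11 x:[43/3,53/3] y:[-8,21] z:[49/3,67/3] -> hit [49/3,53/3], descend [18, 20]
      N18 x:[15,49/3] y:[5,21] z:[49/3,19] -> hit [49/3,49/3], descend [5, 12]
        N5 x:[15,49/3] y:[16,21] z:[49/3,55/3] -> hit [49/3,49/3] leaf, test {P8@t=49/3}
        N12 x:[46/3,47/3] y:[5,11] z:[18,19] -> miss, prune
      N20 x:[43/3,53/3] y:[-8,6] z:[19,67/3] -> miss, prune
    N22 x:[53/3,82/3] y:[-17,19] z:[16,65/3] -> hit [53/3,19], descend [8, 28]
      N8 x:[53/3,19] y:[6,19] z:[50/3,55/3] -> hit [53/3,55/3], descend [23, 29]
        N23 x:[18,19] y:[16,19] z:[50/3,55/3] -> hit [18,55/3] leaf, test {P10@t=18}
        N29 x:[53/3,19] y:[6,9] z:[17,52/3] -> miss, prune
      N28 x:[61/3,82/3] y:[-17,8] z:[16,65/3] -> miss, prune
  N16 x:[44/3,28] y:[-19,15] z:[65/3,92/3] -> miss, prune

Summary -> nodes [0, 7, 11, 18, 5, 12, 20, 22, 8, 23, 29, 28, 16]; box-tests=13; leaf-entries=2; first=P8

== RESULT ==
13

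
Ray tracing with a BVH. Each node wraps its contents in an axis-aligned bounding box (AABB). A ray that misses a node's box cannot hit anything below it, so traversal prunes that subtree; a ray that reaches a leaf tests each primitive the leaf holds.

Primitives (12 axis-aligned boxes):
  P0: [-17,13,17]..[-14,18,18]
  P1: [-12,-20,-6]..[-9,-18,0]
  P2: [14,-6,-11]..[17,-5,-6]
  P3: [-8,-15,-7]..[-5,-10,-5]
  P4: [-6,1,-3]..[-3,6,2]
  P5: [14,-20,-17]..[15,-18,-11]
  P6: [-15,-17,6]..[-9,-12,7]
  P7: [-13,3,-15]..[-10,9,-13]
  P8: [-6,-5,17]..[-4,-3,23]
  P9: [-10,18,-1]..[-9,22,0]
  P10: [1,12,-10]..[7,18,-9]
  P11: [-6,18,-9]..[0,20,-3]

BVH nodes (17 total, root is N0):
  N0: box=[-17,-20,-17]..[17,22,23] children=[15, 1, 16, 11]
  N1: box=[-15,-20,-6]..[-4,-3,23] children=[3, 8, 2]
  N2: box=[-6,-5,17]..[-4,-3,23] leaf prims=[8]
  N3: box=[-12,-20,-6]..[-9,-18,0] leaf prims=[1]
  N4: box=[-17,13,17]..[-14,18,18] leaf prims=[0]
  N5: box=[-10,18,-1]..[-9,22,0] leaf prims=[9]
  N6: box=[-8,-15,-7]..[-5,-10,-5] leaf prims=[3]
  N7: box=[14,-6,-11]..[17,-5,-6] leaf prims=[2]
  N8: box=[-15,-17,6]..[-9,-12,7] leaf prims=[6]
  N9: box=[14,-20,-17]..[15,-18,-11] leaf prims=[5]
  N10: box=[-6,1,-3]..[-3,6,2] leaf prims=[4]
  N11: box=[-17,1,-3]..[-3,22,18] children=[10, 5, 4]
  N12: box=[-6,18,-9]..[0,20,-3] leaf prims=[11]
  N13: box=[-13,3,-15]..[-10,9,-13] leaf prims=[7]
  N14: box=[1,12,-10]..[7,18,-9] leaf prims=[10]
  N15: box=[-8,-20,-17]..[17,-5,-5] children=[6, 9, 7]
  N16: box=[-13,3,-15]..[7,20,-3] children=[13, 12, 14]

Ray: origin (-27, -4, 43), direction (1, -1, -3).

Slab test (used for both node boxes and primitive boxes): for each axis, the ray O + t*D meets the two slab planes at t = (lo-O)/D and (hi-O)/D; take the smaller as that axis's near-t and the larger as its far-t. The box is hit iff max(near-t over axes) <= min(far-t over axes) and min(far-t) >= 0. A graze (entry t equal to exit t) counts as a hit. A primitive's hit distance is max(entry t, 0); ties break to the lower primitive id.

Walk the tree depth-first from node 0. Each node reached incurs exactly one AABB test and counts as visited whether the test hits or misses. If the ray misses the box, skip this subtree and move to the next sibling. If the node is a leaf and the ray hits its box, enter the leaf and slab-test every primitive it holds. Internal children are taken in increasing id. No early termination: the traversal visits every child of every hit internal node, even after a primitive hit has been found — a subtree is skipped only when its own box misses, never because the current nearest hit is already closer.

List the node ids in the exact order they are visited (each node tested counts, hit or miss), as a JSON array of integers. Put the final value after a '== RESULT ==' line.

Traverse from the root:
N0 x:[10,44] y:[-26,16] z:[20/3,20] -> hit [10,16], descend [1, 11, 15, 16]
  N1 x:[12,23] y:[-1,16] z:[20/3,49/3] -> hit [12,16], descend [2, 3, 8]
    N2 x:[21,23] y:[-1,1] z:[20/3,26/3] -> miss, prune
    N3 x:[15,18] y:[14,16] z:[43/3,49/3] -> hit [15,16] leaf, test {P1@t=15}
    N8 x:[12,18] y:[8,13] z:[12,37/3] -> hit [12,37/3] leaf, test {P6@t=12}
  N11 x:[10,24] y:[-26,-5] z:[25/3,46/3] -> miss, prune
  N15 x:[19,44] y:[1,16] z:[16,20] -> miss, prune
  N16 x:[14,34] y:[-24,-7] z:[46/3,58/3] -> miss, prune

8 AABB tests over nodes [0, 1, 2, 3, 8, 11, 15, 16]; 2 leaves entered; closest P6.

== RESULT ==
[0, 1, 2, 3, 8, 11, 15, 16]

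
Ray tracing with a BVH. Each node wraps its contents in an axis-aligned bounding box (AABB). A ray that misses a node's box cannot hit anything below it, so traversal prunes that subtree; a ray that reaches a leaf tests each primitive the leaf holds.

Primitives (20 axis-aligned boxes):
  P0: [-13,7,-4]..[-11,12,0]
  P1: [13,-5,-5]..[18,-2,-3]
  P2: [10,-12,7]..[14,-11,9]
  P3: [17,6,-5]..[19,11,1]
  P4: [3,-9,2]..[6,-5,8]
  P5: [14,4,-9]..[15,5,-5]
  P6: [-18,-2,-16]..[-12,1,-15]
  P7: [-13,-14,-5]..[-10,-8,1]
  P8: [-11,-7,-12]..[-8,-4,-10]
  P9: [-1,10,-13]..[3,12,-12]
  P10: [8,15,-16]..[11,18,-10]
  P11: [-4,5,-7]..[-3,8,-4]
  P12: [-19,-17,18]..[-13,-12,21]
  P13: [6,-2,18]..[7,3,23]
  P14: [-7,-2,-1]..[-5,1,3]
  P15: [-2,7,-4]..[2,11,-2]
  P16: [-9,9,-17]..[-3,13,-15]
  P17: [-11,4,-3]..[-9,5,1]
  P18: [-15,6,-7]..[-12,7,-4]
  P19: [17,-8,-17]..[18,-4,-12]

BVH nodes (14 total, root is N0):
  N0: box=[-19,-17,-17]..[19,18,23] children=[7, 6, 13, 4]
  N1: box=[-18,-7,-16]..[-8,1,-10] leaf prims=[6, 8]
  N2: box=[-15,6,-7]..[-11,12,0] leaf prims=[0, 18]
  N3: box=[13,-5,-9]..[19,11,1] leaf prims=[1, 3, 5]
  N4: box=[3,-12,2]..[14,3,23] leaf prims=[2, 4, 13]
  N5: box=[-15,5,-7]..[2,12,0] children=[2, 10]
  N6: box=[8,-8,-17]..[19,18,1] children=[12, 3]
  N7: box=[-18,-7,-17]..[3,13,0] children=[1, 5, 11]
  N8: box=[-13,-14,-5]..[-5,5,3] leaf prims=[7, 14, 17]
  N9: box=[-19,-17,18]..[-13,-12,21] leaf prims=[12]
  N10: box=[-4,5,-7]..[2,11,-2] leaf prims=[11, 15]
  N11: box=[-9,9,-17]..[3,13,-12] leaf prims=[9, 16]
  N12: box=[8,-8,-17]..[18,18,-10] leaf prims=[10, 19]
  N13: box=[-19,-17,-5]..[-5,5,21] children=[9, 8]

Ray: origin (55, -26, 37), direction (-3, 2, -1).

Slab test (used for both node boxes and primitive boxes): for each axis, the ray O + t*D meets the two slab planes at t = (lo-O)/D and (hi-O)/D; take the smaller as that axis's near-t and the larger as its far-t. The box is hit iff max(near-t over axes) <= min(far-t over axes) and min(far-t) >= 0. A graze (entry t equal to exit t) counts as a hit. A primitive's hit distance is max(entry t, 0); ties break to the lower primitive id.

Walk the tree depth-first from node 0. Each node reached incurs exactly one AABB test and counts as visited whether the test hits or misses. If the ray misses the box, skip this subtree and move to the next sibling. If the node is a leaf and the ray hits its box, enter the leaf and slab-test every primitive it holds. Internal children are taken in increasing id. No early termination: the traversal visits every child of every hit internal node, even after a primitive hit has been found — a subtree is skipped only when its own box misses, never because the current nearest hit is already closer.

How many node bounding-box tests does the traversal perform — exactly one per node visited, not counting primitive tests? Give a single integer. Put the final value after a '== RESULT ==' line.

Traverse from the root:
N0 x:[12,74/3] y:[9/2,22] z:[14,54] -> hit [14,22], descend [4, 6, 7, 13]
  N4 x:[41/3,52/3] y:[7,29/2] z:[14,35] -> hit [14,29/2] leaf, test {P2(miss), P4(miss), P13(miss)}
  N6 x:[12,47/3] y:[9,22] z:[36,54] -> miss, prune
  N7 x:[52/3,73/3] y:[19/2,39/2] z:[37,54] -> miss, prune
  N13 x:[20,74/3] y:[9/2,31/2] z:[16,42] -> miss, prune

order=[0, 4, 6, 7, 13]  |boxes|=5  |leaves|=1  hit=miss

== RESULT ==
5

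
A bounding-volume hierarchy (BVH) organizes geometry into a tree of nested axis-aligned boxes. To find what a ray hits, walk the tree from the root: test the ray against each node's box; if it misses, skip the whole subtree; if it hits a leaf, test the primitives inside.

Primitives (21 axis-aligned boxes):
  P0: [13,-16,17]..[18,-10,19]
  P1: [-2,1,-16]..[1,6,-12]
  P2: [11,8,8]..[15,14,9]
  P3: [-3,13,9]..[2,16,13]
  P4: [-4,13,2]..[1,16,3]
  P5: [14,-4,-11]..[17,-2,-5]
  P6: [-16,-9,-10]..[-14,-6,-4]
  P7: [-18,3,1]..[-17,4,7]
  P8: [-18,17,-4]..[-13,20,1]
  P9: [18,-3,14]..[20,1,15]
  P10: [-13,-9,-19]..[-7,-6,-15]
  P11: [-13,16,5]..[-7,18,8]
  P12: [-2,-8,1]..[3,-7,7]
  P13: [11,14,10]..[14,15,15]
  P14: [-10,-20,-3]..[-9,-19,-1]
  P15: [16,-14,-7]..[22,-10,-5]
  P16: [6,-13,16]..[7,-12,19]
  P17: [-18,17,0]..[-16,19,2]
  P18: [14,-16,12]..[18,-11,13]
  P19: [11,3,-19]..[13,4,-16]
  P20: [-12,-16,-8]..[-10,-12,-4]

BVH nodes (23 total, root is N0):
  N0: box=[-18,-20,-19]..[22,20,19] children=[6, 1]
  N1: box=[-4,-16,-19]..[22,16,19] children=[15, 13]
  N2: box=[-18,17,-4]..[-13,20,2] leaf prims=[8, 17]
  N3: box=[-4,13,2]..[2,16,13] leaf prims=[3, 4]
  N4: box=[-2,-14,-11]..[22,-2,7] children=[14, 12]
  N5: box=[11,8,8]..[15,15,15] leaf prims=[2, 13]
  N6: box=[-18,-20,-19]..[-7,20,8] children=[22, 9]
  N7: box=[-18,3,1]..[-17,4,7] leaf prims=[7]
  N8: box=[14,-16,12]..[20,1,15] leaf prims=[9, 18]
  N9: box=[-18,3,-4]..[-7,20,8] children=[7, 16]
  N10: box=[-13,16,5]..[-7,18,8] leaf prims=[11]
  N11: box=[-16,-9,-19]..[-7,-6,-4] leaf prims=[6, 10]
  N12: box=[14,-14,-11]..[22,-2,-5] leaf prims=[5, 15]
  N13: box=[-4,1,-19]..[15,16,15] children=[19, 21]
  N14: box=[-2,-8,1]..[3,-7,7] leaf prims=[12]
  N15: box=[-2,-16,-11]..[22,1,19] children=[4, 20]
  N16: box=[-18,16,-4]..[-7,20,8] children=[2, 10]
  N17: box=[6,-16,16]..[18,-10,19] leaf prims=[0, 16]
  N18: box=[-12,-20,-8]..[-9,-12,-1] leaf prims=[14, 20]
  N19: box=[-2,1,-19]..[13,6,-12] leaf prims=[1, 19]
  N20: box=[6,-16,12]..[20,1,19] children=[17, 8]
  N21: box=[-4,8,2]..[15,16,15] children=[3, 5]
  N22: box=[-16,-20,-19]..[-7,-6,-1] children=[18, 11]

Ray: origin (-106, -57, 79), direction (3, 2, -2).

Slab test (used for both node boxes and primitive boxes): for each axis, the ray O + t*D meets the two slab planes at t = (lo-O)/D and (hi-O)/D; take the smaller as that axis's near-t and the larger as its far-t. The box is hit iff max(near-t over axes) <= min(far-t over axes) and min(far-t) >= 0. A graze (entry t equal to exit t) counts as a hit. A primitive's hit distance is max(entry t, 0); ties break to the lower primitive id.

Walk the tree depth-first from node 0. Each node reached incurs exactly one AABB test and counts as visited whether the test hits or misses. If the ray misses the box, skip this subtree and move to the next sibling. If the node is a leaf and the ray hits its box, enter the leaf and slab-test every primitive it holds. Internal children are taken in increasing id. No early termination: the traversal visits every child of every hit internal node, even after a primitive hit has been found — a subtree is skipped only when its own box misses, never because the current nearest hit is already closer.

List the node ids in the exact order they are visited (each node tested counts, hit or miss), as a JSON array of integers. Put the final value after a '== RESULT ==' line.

Traverse from the root:
N0 x:[88/3,128/3] y:[37/2,77/2] z:[30,49] -> hit [30,77/2], descend [1, 6]
  N1 x:[34,128/3] y:[41/2,73/2] z:[30,49] -> hit [34,73/2], descend [13, 15]
    N13 x:[34,121/3] y:[29,73/2] z:[32,49] -> hit [34,73/2], descend [19, 21]
      N19 x:[104/3,119/3] y:[29,63/2] z:[91/2,49] -> miss, prune
      N21 x:[34,121/3] y:[65/2,73/2] z:[32,77/2] -> hit [34,73/2], descend [3, 5]
        N3 x:[34,36] y:[35,73/2] z:[33,77/2] -> hit [35,36] leaf, test {P3@t=35, P4(miss)}
        N5 x:[39,121/3] y:[65/2,36] z:[32,71/2] -> miss, prune
    N15 x:[104/3,128/3] y:[41/2,29] z:[30,45] -> miss, prune
  N6 x:[88/3,33] y:[37/2,77/2] z:[71/2,49] -> miss, prune

Summary -> nodes [0, 1, 13, 19, 21, 3, 5, 15, 6]; box-tests=9; leaf-entries=1; first=P3

== RESULT ==
[0, 1, 13, 19, 21, 3, 5, 15, 6]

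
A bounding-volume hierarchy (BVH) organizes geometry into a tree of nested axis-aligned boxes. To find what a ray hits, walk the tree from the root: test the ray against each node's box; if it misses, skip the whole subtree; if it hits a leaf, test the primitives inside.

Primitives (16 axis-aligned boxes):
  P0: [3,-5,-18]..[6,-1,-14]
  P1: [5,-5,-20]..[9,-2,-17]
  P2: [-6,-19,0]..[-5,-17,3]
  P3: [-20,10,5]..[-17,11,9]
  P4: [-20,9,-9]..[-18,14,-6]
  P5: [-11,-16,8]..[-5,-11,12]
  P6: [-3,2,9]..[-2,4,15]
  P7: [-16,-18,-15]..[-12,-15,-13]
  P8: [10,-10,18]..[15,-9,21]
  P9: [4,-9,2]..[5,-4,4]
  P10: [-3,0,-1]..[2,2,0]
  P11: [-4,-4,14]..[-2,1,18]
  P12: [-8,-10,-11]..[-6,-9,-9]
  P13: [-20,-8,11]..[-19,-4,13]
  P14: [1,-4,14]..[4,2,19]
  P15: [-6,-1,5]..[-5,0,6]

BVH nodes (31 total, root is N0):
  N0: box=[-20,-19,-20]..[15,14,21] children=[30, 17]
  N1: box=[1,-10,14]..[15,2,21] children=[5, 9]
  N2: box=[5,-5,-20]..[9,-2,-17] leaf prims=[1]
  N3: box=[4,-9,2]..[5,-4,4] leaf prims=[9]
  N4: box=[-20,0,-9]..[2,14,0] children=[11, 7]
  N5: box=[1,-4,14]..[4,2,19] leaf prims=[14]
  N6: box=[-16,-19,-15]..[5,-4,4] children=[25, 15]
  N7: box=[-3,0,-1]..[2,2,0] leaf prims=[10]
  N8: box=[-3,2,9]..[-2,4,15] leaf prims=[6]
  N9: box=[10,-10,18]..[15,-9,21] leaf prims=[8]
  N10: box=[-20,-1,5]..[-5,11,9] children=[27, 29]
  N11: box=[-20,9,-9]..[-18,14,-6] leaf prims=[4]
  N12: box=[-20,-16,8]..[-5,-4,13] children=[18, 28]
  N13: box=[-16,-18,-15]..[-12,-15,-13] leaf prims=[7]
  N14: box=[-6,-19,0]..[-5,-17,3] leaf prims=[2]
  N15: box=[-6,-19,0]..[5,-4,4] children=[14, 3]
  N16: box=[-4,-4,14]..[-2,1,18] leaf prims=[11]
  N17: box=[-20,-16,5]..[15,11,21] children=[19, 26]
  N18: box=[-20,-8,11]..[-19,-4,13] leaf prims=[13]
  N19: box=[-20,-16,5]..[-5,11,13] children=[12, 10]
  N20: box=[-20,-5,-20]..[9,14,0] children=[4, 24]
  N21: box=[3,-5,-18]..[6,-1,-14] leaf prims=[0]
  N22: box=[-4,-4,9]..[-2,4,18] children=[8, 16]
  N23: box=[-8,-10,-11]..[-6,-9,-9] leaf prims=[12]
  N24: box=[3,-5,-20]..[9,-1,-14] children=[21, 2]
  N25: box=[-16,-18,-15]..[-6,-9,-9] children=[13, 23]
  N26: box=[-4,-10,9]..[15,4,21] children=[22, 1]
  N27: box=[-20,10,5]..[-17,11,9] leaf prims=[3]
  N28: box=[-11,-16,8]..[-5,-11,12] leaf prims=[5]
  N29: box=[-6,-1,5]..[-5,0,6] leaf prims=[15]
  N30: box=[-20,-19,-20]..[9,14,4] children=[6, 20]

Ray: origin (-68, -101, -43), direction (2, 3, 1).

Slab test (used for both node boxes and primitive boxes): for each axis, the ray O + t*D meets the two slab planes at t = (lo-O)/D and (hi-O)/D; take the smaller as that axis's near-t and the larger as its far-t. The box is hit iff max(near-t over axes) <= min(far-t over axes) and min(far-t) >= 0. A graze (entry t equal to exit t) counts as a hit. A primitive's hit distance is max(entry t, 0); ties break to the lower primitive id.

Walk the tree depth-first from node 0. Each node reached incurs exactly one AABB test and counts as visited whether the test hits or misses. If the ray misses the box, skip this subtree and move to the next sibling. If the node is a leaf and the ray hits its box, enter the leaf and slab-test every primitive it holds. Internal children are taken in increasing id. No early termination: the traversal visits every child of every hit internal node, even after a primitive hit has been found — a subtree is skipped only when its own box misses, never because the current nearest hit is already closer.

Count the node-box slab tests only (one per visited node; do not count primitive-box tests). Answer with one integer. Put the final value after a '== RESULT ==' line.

Traverse from the root:
N0 x:[24,83/2] y:[82/3,115/3] z:[23,64] -> hit [82/3,115/3], descend [17, 30]
  N17 x:[24,83/2] y:[85/3,112/3] z:[48,64] -> miss, prune
  N30 x:[24,77/2] y:[82/3,115/3] z:[23,47] -> hit [82/3,115/3], descend [6, 20]
    N6 x:[26,73/2] y:[82/3,97/3] z:[28,47] -> hit [28,97/3], descend [15, 25]
      N15 x:[31,73/2] y:[82/3,97/3] z:[43,47] -> miss, prune
      N25 x:[26,31] y:[83/3,92/3] z:[28,34] -> hit [28,92/3], descend [13, 23]
        N13 x:[26,28] y:[83/3,86/3] z:[28,30] -> hit [28,28] leaf, test {P7@t=28}
        N23 x:[30,31] y:[91/3,92/3] z:[32,34] -> miss, prune
    N20 x:[24,77/2] y:[32,115/3] z:[23,43] -> hit [32,115/3], descend [4, 24]
      N4 x:[24,35] y:[101/3,115/3] z:[34,43] -> hit [34,35], descend [7, 11]
        N7 x:[65/2,35] y:[101/3,103/3] z:[42,43] -> miss, prune
        N11 x:[24,25] y:[110/3,115/3] z:[34,37] -> miss, prune
      N24 x:[71/2,77/2] y:[32,100/3] z:[23,29] -> miss, prune

order=[0, 17, 30, 6, 15, 25, 13, 23, 20, 4, 7, 11, 24]  |boxes|=13  |leaves|=1  hit=P7

== RESULT ==
13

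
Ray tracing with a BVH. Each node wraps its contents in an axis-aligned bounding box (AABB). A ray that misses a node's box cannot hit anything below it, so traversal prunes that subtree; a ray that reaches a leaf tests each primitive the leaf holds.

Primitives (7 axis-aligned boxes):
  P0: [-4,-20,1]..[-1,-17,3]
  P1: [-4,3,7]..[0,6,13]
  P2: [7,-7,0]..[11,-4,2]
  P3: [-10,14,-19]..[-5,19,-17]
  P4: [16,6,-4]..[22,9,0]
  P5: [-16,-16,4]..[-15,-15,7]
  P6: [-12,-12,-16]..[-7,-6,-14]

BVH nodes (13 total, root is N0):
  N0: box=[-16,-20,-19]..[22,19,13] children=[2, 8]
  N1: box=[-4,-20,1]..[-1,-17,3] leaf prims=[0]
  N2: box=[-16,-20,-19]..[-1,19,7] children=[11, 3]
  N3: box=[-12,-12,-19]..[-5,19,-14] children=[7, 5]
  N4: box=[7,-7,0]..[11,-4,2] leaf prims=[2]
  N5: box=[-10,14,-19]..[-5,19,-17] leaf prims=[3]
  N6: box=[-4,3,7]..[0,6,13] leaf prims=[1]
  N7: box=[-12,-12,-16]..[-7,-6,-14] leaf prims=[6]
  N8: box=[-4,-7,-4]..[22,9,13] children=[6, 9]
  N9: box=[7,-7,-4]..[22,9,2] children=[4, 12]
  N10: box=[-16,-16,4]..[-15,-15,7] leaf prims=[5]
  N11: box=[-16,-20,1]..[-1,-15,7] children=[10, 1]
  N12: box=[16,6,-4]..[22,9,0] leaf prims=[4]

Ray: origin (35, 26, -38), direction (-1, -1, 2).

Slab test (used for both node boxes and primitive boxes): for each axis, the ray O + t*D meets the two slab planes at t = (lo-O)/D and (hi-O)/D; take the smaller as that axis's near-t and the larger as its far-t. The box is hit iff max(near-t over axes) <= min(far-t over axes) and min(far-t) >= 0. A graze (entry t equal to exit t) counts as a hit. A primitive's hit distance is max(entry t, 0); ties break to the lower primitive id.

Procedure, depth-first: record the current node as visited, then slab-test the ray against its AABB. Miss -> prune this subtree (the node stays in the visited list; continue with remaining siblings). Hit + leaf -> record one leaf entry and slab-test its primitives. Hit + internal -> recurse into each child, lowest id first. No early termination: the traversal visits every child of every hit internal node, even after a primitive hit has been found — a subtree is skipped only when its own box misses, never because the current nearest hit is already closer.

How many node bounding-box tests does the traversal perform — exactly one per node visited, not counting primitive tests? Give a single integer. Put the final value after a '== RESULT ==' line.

Walk:
N0 x:[13,51] y:[7,46] z:[19/2,51/2] -> hit [13,51/2], descend [2, 8]
  N2 x:[36,51] y:[7,46] z:[19/2,45/2] -> miss, prune
  N8 x:[13,39] y:[17,33] z:[17,51/2] -> hit [17,51/2], descend [6, 9]
    N6 x:[35,39] y:[20,23] z:[45/2,51/2] -> miss, prune
    N9 x:[13,28] y:[17,33] z:[17,20] -> hit [17,20], descend [4, 12]
      N4 x:[24,28] y:[30,33] z:[19,20] -> miss, prune
      N12 x:[13,19] y:[17,20] z:[17,19] -> hit [17,19] leaf, test {P4@t=17}

Visited [0, 2, 8, 6, 9, 4, 12]. Tests: 7 box, 1 leaf. Nearest: P4.

== RESULT ==
7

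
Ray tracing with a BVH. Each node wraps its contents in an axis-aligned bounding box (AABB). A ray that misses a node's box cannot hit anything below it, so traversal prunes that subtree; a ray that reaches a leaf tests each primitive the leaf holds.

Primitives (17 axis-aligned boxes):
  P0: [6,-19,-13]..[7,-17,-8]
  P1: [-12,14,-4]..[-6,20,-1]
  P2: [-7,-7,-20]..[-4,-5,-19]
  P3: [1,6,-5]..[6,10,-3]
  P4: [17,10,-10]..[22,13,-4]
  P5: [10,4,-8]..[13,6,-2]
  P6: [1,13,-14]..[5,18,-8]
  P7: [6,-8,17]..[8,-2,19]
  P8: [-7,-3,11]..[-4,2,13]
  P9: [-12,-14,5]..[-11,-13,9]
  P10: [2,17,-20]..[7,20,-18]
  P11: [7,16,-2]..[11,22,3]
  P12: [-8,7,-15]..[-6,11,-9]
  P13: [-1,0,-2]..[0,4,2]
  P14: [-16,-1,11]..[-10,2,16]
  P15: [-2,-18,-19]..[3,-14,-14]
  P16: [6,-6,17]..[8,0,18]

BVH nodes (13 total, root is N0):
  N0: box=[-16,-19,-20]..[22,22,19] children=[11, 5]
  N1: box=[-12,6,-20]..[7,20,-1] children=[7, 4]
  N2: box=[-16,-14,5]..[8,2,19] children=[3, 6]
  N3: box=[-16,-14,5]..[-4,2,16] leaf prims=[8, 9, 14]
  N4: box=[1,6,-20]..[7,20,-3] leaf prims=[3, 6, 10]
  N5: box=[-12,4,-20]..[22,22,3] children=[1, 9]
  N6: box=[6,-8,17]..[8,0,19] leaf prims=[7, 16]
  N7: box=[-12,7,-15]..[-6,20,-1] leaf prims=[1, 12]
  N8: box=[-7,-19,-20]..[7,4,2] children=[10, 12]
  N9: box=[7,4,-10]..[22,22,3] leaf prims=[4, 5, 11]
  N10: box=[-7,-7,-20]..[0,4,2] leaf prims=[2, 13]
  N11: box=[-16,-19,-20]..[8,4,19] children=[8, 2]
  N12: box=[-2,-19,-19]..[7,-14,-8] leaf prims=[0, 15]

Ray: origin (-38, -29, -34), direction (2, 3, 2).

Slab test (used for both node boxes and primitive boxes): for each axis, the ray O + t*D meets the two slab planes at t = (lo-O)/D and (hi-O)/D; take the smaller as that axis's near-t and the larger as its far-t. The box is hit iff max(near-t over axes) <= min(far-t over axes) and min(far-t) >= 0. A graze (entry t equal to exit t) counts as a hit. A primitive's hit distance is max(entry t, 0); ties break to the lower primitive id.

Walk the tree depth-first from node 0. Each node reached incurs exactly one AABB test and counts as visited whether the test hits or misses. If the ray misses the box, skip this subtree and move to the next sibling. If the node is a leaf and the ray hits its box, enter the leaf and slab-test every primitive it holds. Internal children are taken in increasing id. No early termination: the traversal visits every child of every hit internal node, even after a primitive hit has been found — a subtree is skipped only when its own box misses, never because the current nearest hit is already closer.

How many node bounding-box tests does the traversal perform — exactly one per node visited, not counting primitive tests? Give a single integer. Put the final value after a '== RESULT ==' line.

Trace the traversal:
N0 x:[11,30] y:[10/3,17] z:[7,53/2] -> hit [11,17], descend [5, 11]
  N5 x:[13,30] y:[11,17] z:[7,37/2] -> hit [13,17], descend [1, 9]
    N1 x:[13,45/2] y:[35/3,49/3] z:[7,33/2] -> hit [13,49/3], descend [4, 7]
      N4 x:[39/2,45/2] y:[35/3,49/3] z:[7,31/2] -> miss, prune
      N7 x:[13,16] y:[12,49/3] z:[19/2,33/2] -> hit [13,16] leaf, test {P1@t=15, P12(miss)}
    N9 x:[45/2,30] y:[11,17] z:[12,37/2] -> miss, prune
  N11 x:[11,23] y:[10/3,11] z:[7,53/2] -> hit [11,11], descend [2, 8]
    N2 x:[11,23] y:[5,31/3] z:[39/2,53/2] -> miss, prune
    N8 x:[31/2,45/2] y:[10/3,11] z:[7,18] -> miss, prune

Summary -> nodes [0, 5, 1, 4, 7, 9, 11, 2, 8]; box-tests=9; leaf-entries=1; first=P1

== RESULT ==
9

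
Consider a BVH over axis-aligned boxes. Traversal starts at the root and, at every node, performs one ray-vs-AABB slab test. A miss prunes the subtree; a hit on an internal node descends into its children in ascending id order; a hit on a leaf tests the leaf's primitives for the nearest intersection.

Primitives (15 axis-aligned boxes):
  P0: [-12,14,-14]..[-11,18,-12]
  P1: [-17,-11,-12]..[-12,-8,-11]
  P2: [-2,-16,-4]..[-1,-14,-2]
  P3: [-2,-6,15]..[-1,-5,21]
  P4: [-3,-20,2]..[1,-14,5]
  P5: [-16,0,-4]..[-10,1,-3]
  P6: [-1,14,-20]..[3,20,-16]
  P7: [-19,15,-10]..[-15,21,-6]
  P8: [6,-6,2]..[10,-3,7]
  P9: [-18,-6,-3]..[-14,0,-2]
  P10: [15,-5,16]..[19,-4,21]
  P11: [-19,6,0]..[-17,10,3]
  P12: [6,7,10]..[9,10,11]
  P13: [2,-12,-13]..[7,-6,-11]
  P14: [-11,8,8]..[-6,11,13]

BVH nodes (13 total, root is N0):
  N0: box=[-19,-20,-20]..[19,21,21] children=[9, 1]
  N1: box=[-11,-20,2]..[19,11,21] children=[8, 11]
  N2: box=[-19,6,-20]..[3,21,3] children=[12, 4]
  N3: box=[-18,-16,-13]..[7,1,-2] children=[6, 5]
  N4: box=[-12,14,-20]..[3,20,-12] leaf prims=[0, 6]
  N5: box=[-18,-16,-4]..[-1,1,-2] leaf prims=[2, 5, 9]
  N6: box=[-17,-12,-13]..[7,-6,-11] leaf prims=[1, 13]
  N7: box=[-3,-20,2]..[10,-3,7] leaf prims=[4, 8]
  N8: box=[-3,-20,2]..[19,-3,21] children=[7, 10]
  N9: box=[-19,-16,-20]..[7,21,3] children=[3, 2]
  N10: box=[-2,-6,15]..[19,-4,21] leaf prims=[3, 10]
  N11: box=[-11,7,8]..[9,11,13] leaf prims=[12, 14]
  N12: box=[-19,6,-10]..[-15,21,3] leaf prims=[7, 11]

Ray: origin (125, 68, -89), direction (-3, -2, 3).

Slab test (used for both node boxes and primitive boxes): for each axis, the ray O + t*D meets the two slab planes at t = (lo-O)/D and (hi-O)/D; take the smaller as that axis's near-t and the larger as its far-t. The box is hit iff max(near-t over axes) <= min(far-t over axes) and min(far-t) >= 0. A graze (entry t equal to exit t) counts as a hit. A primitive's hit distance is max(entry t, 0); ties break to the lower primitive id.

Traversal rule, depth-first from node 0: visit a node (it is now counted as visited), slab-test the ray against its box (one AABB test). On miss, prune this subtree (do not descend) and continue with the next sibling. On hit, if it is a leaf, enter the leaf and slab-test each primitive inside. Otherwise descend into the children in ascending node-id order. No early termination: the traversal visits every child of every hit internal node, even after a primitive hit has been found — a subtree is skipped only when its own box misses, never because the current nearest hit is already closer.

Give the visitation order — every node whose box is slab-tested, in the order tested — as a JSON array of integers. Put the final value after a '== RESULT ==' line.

Traverse from the root:
N0 x:[106/3,48] y:[47/2,44] z:[23,110/3] -> hit [106/3,110/3], descend [1, 9]
  N1 x:[106/3,136/3] y:[57/2,44] z:[91/3,110/3] -> hit [106/3,110/3], descend [8, 11]
    N8 x:[106/3,128/3] y:[71/2,44] z:[91/3,110/3] -> hit [71/2,110/3], descend [7, 10]
      N7 x:[115/3,128/3] y:[71/2,44] z:[91/3,32] -> miss, prune
      N10 x:[106/3,127/3] y:[36,37] z:[104/3,110/3] -> hit [36,110/3] leaf, test {P3(miss), P10@t=36}
    N11 x:[116/3,136/3] y:[57/2,61/2] z:[97/3,34] -> miss, prune
  N9 x:[118/3,48] y:[47/2,42] z:[23,92/3] -> miss, prune

Summary -> nodes [0, 1, 8, 7, 10, 11, 9]; box-tests=7; leaf-entries=1; first=P10

== RESULT ==
[0, 1, 8, 7, 10, 11, 9]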